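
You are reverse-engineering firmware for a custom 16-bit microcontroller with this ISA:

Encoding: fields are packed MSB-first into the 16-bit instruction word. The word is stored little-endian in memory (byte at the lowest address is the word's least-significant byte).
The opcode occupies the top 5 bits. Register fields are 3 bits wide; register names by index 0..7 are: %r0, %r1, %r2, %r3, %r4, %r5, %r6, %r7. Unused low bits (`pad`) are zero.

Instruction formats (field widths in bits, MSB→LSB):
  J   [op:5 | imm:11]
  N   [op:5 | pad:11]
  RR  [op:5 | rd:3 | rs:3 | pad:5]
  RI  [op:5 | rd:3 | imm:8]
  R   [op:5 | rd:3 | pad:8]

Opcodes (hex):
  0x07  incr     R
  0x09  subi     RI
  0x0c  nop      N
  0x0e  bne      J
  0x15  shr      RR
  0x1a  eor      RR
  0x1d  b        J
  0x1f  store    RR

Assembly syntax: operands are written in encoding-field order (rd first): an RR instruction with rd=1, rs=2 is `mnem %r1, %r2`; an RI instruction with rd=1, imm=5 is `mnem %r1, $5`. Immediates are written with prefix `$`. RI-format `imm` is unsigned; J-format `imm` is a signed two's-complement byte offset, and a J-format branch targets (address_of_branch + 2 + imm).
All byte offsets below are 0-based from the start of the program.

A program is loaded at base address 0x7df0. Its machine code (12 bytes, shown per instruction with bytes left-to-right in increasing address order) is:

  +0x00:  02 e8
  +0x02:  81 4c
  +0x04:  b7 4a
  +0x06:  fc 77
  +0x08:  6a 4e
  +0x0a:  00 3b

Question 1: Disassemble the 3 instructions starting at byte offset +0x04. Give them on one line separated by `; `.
[04] b7 4a → 0x4ab7
  op=0x4ab7>>11=0x9 ⇒ subi (RI)
  rd: (w>>8)&0x7=0x2 → %r2
  imm: (w>>0)&0xff=0xb7 → $183
[06] fc 77 → 0x77fc
  op=0x77fc>>11=0xe ⇒ bne (J)
  imm: (w>>0)&0x7ff=0x7fc (s11→-4) → $-4
[08] 6a 4e → 0x4e6a
  op=0x4e6a>>11=0x9 ⇒ subi (RI)
  rd: (w>>8)&0x7=0x6 → %r6
  imm: (w>>0)&0xff=0x6a → $106

subi %r2, $183; bne $-4; subi %r6, $106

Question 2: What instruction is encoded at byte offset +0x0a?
incr %r3

off 0x0a: read 00 3b as little → 0x3b00
  top 5b → 0x7 → incr [R]
  [10:8] rd=3 = %r3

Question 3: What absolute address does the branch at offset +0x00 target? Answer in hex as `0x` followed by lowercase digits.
+0x00: 02 e8 ⇒ word 0xe802 (little)
  top 5b → 0x1d → b [J]
  imm@[10:0]=0x2 ⇒ $2
  target = base 0x7df0 + off 0x00 + 2 + imm 2 = 0x7df4

0x7df4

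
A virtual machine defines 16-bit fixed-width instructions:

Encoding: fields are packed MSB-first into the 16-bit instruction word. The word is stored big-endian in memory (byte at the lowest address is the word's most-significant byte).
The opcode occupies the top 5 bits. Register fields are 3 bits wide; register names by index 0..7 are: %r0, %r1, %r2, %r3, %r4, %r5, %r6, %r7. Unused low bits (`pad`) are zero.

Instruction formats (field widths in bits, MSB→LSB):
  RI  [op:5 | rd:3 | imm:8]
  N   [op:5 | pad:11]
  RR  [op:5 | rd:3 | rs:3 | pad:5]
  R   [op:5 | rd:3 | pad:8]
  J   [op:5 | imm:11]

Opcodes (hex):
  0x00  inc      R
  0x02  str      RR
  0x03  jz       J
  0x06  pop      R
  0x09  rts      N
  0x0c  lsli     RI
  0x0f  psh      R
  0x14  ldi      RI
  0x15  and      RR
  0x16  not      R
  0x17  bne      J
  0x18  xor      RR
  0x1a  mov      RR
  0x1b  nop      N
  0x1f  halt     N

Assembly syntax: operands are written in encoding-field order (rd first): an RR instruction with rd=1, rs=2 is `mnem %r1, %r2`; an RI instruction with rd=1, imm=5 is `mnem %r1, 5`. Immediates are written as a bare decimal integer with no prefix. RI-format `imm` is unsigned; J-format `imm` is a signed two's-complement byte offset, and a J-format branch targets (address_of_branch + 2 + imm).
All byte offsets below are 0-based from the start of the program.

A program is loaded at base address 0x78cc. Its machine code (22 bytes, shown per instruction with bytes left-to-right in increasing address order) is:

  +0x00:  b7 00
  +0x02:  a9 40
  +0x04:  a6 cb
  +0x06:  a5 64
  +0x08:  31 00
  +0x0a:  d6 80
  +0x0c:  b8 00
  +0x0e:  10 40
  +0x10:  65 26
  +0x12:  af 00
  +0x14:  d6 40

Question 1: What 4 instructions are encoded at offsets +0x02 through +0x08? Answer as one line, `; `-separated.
@+02  big-endian(a9 40) = 0xa940
  op=0xa940>>11=0x15 ⇒ and (RR)
  rd@[10:8]=0x1 ⇒ %r1
  rs@[7:5]=0x2 ⇒ %r2
@+04  big-endian(a6 cb) = 0xa6cb
  op=0xa6cb>>11=0x14 ⇒ ldi (RI)
  rd@[10:8]=0x6 ⇒ %r6
  imm@[7:0]=0xcb ⇒ 203
@+06  big-endian(a5 64) = 0xa564
  op=0xa564>>11=0x14 ⇒ ldi (RI)
  rd@[10:8]=0x5 ⇒ %r5
  imm@[7:0]=0x64 ⇒ 100
@+08  big-endian(31 00) = 0x3100
  op=0x3100>>11=0x6 ⇒ pop (R)
  rd@[10:8]=0x1 ⇒ %r1

and %r1, %r2; ldi %r6, 203; ldi %r5, 100; pop %r1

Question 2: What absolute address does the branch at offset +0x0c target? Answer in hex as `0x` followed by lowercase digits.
off 0x0c: read b8 00 as big → 0xb800
  opcode bits[15:11]=0x17: bne/J
  imm@[10:0]=0x0 ⇒ 0
  target = base 0x78cc + off 0x0c + 2 + imm 0 = 0x78da

0x78da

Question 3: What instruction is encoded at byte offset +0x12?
and %r7, %r0

[12] af 00 → 0xaf00
  opcode bits[15:11]=0x15: and/RR
  rd: (w>>8)&0x7=0x7 → %r7
  rs: (w>>5)&0x7=0x0 → %r0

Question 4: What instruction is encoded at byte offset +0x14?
off 0x14: read d6 40 as big → 0xd640
  opcode bits[15:11]=0x1a: mov/RR
  rd@[10:8]=0x6 ⇒ %r6
  rs@[7:5]=0x2 ⇒ %r2

mov %r6, %r2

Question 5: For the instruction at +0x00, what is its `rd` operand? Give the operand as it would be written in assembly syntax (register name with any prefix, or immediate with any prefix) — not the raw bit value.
[00] b7 00 → 0xb700
  opcode bits[15:11]=0x16: not/R
  rd@[10:8]=0x7 ⇒ %r7

%r7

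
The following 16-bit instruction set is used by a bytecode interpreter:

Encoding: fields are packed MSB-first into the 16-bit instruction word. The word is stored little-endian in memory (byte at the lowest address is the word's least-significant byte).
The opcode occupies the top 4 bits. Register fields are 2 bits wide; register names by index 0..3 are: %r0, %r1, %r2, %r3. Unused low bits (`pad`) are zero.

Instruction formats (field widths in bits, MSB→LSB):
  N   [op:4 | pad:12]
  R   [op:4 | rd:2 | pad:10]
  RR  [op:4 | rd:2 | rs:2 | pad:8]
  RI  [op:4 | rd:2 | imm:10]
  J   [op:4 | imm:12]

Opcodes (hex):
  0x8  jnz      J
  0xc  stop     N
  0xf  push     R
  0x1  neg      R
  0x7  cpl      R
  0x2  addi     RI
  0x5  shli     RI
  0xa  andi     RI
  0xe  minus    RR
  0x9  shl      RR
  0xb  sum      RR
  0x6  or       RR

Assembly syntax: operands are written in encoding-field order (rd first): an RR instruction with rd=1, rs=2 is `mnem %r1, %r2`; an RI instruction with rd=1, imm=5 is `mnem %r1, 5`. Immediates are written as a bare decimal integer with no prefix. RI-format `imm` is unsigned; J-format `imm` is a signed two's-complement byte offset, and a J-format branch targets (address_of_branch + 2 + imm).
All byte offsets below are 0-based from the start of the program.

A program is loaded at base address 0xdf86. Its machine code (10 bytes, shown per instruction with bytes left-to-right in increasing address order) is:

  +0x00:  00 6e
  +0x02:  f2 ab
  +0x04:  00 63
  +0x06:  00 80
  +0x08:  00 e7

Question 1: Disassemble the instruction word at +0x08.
minus %r1, %r3

@+08  little-endian(00 e7) = 0xe700
  opcode bits[15:12]=0xe: minus/RR
  [11:10] rd=1 = %r1
  [9:8] rs=3 = %r3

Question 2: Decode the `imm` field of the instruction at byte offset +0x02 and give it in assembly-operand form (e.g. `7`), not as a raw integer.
1010

off 0x02: read f2 ab as little → 0xabf2
  opcode bits[15:12]=0xa: andi/RI
  [11:10] rd=2 = %r2
  [9:0] imm=1010 = 1010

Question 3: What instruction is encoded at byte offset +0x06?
jnz 0

@+06  little-endian(00 80) = 0x8000
  top 4b → 0x8 → jnz [J]
  [11:0] imm=0 = 0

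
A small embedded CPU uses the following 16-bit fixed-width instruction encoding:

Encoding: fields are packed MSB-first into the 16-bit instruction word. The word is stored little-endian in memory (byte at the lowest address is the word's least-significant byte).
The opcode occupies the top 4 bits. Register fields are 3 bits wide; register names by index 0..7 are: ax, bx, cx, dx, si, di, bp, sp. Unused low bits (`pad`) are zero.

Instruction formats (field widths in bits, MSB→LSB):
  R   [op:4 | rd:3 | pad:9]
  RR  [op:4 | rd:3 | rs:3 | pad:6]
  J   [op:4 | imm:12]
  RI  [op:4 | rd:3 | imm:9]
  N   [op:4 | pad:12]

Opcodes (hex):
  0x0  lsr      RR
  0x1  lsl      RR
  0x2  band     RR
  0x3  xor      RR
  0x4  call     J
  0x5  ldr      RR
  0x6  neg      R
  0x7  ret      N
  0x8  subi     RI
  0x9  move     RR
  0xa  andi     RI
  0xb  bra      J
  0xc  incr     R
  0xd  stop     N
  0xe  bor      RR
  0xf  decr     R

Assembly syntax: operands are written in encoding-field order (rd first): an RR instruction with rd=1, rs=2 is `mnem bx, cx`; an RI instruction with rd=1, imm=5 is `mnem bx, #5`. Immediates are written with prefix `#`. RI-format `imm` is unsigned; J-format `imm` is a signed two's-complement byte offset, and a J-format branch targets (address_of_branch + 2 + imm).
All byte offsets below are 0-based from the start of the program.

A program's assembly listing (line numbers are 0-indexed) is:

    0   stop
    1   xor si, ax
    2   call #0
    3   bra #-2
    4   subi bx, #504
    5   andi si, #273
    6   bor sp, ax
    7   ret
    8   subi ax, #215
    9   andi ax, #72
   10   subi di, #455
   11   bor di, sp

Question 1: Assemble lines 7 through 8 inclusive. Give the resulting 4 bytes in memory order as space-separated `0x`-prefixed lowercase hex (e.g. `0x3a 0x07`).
L7: ret op=0x7:4|pad=0:12 ⇒ 0x7000 ⇒ little 00 70
L8: subi op=0x8:4|rd=0:3|imm=215:9 ⇒ 0x80d7 ⇒ little d7 80

0x00 0x70 0xd7 0x80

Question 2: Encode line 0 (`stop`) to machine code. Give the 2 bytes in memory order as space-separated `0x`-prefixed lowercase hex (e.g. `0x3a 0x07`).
0x00 0xd0

0. stop fields op=0xd:4|pad=0:12 → word d000h → 00 d0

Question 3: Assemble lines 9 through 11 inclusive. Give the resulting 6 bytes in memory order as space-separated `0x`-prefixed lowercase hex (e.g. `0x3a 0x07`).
L9: andi op=0xa:4|rd=0:3|imm=72:9 ⇒ 0xa048 ⇒ little 48 a0
L10: subi op=0x8:4|rd=5:3|imm=455:9 ⇒ 0x8bc7 ⇒ little c7 8b
L11: bor op=0xe:4|rd=5:3|rs=7:3|pad=0:6 ⇒ 0xebc0 ⇒ little c0 eb

0x48 0xa0 0xc7 0x8b 0xc0 0xeb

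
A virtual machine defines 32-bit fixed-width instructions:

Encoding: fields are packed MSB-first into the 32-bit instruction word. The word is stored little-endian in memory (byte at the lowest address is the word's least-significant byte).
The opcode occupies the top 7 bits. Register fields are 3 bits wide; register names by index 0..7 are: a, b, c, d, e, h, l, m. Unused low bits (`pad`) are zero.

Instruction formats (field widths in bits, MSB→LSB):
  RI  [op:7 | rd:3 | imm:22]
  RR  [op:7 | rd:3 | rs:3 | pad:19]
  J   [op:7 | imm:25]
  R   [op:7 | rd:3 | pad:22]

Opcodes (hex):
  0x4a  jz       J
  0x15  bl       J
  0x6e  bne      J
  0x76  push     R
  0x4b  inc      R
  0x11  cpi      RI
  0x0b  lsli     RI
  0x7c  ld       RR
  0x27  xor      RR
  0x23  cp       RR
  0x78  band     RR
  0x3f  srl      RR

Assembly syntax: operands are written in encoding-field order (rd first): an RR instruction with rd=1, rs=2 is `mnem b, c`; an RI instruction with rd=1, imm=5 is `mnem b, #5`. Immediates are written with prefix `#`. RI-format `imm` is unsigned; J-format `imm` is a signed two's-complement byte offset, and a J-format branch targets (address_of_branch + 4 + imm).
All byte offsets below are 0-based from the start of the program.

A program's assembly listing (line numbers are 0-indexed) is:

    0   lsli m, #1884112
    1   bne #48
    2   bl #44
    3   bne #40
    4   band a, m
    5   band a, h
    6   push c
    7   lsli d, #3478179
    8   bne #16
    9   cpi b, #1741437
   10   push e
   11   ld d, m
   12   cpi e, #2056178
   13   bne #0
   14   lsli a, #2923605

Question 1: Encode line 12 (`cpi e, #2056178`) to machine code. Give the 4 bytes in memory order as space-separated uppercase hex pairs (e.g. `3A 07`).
F2 5F 1F 23

line 12 (cpi): pack op=0x11:7|rd=4:3|imm=2056178:22 = 0x231f5ff2; little→ f2 5f 1f 23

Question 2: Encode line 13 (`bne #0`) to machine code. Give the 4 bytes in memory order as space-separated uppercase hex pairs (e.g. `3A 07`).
00 00 00 DC

line 13 (bne): pack op=0x6e:7|imm=0:25 = 0xdc000000; little→ 00 00 00 dc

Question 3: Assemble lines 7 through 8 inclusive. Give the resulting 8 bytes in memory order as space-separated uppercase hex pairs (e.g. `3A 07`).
A3 12 F5 16 10 00 00 DC

7. lsli fields op=0xb:7|rd=3:3|imm=3478179:22 → word 16f512a3h → a3 12 f5 16
8. bne fields op=0x6e:7|imm=16:25 → word dc000010h → 10 00 00 dc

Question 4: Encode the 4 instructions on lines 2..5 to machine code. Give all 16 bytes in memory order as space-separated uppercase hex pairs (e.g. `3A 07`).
L2: bl op=0x15:7|imm=44:25 ⇒ 0x2a00002c ⇒ little 2c 00 00 2a
L3: bne op=0x6e:7|imm=40:25 ⇒ 0xdc000028 ⇒ little 28 00 00 dc
L4: band op=0x78:7|rd=0:3|rs=7:3|pad=0:19 ⇒ 0xf0380000 ⇒ little 00 00 38 f0
L5: band op=0x78:7|rd=0:3|rs=5:3|pad=0:19 ⇒ 0xf0280000 ⇒ little 00 00 28 f0

2C 00 00 2A 28 00 00 DC 00 00 38 F0 00 00 28 F0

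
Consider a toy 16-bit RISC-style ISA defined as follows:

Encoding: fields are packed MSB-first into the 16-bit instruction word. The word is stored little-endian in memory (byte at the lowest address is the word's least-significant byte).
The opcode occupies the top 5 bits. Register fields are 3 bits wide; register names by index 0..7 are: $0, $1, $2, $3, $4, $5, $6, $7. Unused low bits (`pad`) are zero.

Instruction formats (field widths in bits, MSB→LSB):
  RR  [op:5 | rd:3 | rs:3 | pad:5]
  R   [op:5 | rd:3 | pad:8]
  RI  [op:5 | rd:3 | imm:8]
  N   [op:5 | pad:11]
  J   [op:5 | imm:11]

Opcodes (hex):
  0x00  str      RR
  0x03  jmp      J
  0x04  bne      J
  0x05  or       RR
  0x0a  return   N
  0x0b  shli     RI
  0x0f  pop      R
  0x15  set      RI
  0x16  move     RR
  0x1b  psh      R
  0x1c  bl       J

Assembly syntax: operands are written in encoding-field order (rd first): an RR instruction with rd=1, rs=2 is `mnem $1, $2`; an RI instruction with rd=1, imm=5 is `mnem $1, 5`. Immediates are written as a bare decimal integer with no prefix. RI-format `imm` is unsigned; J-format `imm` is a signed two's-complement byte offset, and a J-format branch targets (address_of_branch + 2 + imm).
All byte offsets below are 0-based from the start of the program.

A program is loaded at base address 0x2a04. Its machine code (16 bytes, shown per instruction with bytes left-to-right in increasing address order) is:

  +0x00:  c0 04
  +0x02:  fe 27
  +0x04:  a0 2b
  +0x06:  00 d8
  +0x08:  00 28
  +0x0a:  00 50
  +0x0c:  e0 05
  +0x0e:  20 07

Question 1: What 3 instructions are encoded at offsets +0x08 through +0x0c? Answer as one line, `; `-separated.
or $0, $0; return; str $5, $7

@+08  little-endian(00 28) = 0x2800
  top 5b → 0x5 → or [RR]
  rd@[10:8]=0x0 ⇒ $0
  rs@[7:5]=0x0 ⇒ $0
@+0a  little-endian(00 50) = 0x5000
  top 5b → 0xa → return [N]
@+0c  little-endian(e0 05) = 0x05e0
  top 5b → 0x0 → str [RR]
  rd@[10:8]=0x5 ⇒ $5
  rs@[7:5]=0x7 ⇒ $7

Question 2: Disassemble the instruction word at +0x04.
[04] a0 2b → 0x2ba0
  opcode bits[15:11]=0x5: or/RR
  rd@[10:8]=0x3 ⇒ $3
  rs@[7:5]=0x5 ⇒ $5

or $3, $5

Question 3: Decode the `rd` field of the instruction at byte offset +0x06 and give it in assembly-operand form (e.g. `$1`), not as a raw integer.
$0

[06] 00 d8 → 0xd800
  opcode bits[15:11]=0x1b: psh/R
  [10:8] rd=0 = $0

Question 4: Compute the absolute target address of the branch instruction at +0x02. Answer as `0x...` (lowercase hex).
0x2a06

@+02  little-endian(fe 27) = 0x27fe
  top 5b → 0x4 → bne [J]
  [10:0] imm=2046 (s11→-2) = -2
  target = base 0x2a04 + off 0x02 + 2 + imm -2 = 0x2a06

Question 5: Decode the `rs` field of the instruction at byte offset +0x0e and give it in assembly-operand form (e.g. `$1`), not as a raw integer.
$1

+0x0e: 20 07 ⇒ word 0x0720 (little)
  op=0x0720>>11=0x0 ⇒ str (RR)
  rd: (w>>8)&0x7=0x7 → $7
  rs: (w>>5)&0x7=0x1 → $1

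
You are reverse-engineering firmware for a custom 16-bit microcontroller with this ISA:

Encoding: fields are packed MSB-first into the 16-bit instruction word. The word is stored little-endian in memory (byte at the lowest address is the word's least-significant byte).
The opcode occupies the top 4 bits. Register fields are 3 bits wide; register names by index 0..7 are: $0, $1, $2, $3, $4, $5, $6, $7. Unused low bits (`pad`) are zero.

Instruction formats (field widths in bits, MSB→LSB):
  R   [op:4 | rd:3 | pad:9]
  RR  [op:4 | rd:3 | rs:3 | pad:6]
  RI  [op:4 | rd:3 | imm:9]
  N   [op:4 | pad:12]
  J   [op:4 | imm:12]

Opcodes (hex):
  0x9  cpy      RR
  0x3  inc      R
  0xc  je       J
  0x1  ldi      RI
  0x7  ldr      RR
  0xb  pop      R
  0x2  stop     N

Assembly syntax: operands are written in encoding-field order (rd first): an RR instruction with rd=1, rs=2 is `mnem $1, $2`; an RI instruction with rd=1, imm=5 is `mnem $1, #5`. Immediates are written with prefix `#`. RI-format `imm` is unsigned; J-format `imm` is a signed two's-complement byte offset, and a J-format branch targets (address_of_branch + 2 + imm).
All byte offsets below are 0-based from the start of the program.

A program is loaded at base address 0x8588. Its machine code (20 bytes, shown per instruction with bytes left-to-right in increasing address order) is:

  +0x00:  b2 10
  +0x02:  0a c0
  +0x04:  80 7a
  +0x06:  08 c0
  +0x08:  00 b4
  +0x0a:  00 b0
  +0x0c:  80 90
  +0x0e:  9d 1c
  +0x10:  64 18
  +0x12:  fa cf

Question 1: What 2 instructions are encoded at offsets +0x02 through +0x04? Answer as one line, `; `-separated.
off 0x02: read 0a c0 as little → 0xc00a
  op=0xc00a>>12=0xc ⇒ je (J)
  imm: (w>>0)&0xfff=0xa → #10
off 0x04: read 80 7a as little → 0x7a80
  op=0x7a80>>12=0x7 ⇒ ldr (RR)
  rd: (w>>9)&0x7=0x5 → $5
  rs: (w>>6)&0x7=0x2 → $2

je #10; ldr $5, $2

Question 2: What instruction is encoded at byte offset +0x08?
+0x08: 00 b4 ⇒ word 0xb400 (little)
  op=0xb400>>12=0xb ⇒ pop (R)
  [11:9] rd=2 = $2

pop $2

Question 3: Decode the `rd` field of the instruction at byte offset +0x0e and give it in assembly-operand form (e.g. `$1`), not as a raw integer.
$6

+0x0e: 9d 1c ⇒ word 0x1c9d (little)
  opcode bits[15:12]=0x1: ldi/RI
  rd@[11:9]=0x6 ⇒ $6
  imm@[8:0]=0x9d ⇒ #157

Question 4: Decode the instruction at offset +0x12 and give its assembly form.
je #-6

off 0x12: read fa cf as little → 0xcffa
  top 4b → 0xc → je [J]
  imm: (w>>0)&0xfff=0xffa (s12→-6) → #-6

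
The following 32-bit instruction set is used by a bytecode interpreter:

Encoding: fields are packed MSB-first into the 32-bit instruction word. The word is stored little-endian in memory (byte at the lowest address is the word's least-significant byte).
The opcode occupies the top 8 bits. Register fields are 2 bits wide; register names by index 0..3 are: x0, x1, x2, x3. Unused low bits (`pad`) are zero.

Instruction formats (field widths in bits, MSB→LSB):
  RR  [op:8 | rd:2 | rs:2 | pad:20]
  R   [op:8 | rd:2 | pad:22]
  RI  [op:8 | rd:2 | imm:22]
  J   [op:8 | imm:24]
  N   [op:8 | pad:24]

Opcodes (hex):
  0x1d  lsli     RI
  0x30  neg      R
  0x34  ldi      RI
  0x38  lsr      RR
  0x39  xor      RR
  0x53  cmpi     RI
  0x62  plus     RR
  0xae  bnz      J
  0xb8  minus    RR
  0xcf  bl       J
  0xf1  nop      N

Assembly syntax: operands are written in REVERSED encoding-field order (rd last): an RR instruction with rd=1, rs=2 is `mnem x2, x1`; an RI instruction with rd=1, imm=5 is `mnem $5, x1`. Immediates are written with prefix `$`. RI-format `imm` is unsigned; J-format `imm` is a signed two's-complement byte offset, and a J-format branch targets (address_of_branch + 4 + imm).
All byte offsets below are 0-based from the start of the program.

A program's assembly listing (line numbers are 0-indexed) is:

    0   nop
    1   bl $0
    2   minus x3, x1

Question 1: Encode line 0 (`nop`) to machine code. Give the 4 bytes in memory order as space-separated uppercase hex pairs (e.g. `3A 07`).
L0: nop op=0xf1:8|pad=0:24 ⇒ 0xf1000000 ⇒ little 00 00 00 f1

00 00 00 F1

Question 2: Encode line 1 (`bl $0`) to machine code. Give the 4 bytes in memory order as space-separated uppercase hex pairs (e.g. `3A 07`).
1. bl fields op=0xcf:8|imm=0:24 → word cf000000h → 00 00 00 cf

00 00 00 CF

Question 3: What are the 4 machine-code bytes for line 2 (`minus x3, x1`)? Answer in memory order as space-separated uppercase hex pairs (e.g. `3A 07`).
00 00 70 B8

L2: minus op=0xb8:8|rd=1:2|rs=3:2|pad=0:20 ⇒ 0xb8700000 ⇒ little 00 00 70 b8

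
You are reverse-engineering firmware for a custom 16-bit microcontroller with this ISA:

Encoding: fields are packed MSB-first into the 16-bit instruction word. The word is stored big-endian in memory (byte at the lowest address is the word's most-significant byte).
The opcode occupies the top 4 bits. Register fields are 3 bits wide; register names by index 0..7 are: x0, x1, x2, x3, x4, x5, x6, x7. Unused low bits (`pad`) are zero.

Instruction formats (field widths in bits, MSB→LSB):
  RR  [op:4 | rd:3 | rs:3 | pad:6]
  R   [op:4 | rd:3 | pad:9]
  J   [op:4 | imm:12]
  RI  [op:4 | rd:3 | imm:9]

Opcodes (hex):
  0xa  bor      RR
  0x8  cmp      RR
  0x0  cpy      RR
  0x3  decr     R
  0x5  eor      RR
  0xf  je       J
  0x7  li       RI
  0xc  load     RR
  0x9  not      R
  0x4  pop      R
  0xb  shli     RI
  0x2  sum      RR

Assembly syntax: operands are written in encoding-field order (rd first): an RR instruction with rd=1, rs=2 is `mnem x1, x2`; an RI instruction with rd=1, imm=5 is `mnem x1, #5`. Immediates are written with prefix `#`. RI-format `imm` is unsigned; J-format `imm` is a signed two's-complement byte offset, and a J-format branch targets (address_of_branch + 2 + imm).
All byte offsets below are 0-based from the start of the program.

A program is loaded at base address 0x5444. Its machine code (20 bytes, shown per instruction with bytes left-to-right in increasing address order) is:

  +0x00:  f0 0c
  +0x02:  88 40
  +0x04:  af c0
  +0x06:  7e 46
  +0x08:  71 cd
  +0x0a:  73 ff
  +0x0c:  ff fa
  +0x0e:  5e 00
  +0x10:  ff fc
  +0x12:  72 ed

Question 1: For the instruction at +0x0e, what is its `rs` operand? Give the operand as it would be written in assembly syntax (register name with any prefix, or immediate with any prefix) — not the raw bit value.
@+0e  big-endian(5e 00) = 0x5e00
  op=0x5e00>>12=0x5 ⇒ eor (RR)
  rd: (w>>9)&0x7=0x7 → x7
  rs: (w>>6)&0x7=0x0 → x0

x0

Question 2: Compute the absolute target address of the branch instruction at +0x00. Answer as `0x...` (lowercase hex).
0x5452

[00] f0 0c → 0xf00c
  opcode bits[15:12]=0xf: je/J
  [11:0] imm=12 = #12
  target = base 0x5444 + off 0x00 + 2 + imm 12 = 0x5452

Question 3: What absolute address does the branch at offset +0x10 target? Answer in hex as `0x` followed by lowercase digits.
[10] ff fc → 0xfffc
  op=0xfffc>>12=0xf ⇒ je (J)
  imm@[11:0]=0xffc (s12→-4) ⇒ #-4
  target = base 0x5444 + off 0x10 + 2 + imm -4 = 0x5452

0x5452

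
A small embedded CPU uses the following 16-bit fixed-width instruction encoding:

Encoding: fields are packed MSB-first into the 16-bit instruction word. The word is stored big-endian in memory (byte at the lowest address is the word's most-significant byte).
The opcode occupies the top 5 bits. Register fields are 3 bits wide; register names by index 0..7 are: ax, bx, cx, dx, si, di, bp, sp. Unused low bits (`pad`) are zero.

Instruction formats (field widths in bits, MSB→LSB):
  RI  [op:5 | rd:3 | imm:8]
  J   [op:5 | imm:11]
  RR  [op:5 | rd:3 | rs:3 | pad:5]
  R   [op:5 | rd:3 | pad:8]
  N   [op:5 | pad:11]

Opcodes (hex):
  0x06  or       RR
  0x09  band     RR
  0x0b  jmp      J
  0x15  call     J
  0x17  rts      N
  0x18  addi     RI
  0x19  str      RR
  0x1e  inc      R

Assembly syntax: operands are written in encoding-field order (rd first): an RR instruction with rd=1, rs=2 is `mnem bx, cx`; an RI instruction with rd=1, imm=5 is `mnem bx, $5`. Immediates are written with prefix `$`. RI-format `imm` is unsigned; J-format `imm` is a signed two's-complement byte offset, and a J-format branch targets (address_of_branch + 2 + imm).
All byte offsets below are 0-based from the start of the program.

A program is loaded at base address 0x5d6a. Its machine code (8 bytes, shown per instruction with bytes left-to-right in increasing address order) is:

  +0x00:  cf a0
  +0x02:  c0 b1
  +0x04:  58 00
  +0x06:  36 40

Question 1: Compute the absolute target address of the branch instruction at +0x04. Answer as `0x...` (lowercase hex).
0x5d70

off 0x04: read 58 00 as big → 0x5800
  opcode bits[15:11]=0xb: jmp/J
  imm: (w>>0)&0x7ff=0x0 → $0
  target = base 0x5d6a + off 0x04 + 2 + imm 0 = 0x5d70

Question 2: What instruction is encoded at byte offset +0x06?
@+06  big-endian(36 40) = 0x3640
  top 5b → 0x6 → or [RR]
  [10:8] rd=6 = bp
  [7:5] rs=2 = cx

or bp, cx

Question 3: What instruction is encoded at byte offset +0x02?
addi ax, $177

+0x02: c0 b1 ⇒ word 0xc0b1 (big)
  top 5b → 0x18 → addi [RI]
  rd@[10:8]=0x0 ⇒ ax
  imm@[7:0]=0xb1 ⇒ $177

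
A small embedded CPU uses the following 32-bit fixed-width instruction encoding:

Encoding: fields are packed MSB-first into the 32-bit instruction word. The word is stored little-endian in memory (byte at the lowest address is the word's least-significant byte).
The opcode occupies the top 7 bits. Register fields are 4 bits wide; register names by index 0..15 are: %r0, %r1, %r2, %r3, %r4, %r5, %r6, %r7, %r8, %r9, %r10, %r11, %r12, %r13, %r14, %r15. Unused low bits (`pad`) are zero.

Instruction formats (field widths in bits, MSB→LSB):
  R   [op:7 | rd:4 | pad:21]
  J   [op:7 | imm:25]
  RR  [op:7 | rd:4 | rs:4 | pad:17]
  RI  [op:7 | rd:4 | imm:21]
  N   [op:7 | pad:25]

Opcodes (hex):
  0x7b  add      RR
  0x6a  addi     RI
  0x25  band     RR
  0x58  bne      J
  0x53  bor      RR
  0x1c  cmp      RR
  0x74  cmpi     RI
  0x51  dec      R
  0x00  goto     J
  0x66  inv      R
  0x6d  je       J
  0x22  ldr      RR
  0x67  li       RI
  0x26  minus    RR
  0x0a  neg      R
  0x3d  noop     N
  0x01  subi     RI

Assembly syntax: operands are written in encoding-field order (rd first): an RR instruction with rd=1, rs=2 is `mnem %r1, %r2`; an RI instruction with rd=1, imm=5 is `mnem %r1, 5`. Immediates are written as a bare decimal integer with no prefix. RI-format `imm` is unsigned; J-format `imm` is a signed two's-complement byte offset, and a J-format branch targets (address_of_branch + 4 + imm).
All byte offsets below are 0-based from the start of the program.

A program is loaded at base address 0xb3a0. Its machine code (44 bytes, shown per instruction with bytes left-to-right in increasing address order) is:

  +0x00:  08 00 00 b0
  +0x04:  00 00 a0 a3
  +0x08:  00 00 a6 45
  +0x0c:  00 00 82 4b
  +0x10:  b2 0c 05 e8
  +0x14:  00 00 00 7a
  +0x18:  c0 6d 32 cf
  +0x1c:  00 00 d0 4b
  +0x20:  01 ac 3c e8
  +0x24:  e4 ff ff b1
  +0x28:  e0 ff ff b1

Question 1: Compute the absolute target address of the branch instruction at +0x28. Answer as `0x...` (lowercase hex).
0xb3ac

+0x28: e0 ff ff b1 ⇒ word 0xb1ffffe0 (little)
  op=0xb1ffffe0>>25=0x58 ⇒ bne (J)
  imm@[24:0]=0x1ffffe0 (s25→-32) ⇒ -32
  target = base 0xb3a0 + off 0x28 + 4 + imm -32 = 0xb3ac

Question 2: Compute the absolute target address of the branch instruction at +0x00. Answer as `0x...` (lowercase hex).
0xb3ac

[00] 08 00 00 b0 → 0xb0000008
  top 7b → 0x58 → bne [J]
  imm: (w>>0)&0x1ffffff=0x8 → 8
  target = base 0xb3a0 + off 0x00 + 4 + imm 8 = 0xb3ac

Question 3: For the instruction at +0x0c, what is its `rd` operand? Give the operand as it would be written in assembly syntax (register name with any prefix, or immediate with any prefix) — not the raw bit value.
off 0x0c: read 00 00 82 4b as little → 0x4b820000
  top 7b → 0x25 → band [RR]
  [24:21] rd=12 = %r12
  [20:17] rs=1 = %r1

%r12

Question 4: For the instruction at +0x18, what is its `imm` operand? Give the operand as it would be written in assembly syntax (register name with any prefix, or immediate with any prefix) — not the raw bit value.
+0x18: c0 6d 32 cf ⇒ word 0xcf326dc0 (little)
  opcode bits[31:25]=0x67: li/RI
  [24:21] rd=9 = %r9
  [20:0] imm=1207744 = 1207744

1207744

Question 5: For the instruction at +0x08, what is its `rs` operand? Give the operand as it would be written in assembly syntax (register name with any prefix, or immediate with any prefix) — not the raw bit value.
@+08  little-endian(00 00 a6 45) = 0x45a60000
  op=0x45a60000>>25=0x22 ⇒ ldr (RR)
  rd@[24:21]=0xd ⇒ %r13
  rs@[20:17]=0x3 ⇒ %r3

%r3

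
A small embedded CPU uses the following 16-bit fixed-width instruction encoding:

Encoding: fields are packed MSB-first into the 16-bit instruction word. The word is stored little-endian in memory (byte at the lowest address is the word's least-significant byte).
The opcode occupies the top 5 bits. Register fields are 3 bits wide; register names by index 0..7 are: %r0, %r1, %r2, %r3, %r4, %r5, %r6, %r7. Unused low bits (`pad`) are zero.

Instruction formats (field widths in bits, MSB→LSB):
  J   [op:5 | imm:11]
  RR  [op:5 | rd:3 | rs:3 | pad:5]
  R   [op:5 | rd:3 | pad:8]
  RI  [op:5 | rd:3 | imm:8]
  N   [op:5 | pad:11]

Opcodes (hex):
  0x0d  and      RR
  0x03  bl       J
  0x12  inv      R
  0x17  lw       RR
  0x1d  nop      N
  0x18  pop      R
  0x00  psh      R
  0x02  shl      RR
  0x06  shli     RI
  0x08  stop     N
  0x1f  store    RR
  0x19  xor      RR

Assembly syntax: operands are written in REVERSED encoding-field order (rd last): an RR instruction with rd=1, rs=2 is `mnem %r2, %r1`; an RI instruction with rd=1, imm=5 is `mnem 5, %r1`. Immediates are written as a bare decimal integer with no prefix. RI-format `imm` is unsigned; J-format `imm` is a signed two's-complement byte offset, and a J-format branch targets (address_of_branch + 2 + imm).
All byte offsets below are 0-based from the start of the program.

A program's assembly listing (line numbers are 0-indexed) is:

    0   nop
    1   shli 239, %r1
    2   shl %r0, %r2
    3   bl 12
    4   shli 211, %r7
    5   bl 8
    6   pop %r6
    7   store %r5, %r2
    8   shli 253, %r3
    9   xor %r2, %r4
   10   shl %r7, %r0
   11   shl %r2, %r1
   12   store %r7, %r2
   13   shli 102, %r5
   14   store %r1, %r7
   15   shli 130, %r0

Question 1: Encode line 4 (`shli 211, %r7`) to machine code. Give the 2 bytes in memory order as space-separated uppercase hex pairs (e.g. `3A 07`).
D3 37

L4: shli op=0x6:5|rd=7:3|imm=211:8 ⇒ 0x37d3 ⇒ little d3 37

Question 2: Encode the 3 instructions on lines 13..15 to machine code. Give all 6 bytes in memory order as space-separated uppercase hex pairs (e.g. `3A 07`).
66 35 20 FF 82 30

line 13 (shli): pack op=0x6:5|rd=5:3|imm=102:8 = 0x3566; little→ 66 35
line 14 (store): pack op=0x1f:5|rd=7:3|rs=1:3|pad=0:5 = 0xff20; little→ 20 ff
line 15 (shli): pack op=0x6:5|rd=0:3|imm=130:8 = 0x3082; little→ 82 30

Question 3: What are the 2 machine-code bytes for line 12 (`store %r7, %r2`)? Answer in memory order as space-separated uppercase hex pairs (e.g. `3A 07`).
E0 FA

12. store fields op=0x1f:5|rd=2:3|rs=7:3|pad=0:5 → word fae0h → e0 fa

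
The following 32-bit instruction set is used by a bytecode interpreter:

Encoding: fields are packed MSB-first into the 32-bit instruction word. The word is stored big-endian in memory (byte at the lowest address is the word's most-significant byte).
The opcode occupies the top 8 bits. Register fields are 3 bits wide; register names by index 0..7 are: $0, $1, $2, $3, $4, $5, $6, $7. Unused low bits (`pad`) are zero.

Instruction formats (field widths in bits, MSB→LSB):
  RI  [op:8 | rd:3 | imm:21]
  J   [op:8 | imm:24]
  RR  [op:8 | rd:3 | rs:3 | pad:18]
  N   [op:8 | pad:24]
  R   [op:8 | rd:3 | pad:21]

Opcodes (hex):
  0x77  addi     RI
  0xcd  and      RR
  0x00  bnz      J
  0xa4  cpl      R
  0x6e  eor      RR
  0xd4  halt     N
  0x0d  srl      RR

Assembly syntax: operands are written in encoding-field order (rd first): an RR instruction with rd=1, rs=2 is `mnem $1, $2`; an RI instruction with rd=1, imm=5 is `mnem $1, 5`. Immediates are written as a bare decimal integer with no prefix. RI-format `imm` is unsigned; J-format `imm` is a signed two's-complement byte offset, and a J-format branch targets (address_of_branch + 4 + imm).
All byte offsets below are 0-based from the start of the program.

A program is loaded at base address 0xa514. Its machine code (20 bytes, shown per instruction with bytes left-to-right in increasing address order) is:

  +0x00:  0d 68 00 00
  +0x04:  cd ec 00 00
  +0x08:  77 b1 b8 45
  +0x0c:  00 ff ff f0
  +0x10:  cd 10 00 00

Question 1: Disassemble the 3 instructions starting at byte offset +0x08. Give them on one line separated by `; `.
@+08  big-endian(77 b1 b8 45) = 0x77b1b845
  top 8b → 0x77 → addi [RI]
  rd@[23:21]=0x5 ⇒ $5
  imm@[20:0]=0x11b845 ⇒ 1161285
@+0c  big-endian(00 ff ff f0) = 0x00fffff0
  top 8b → 0x0 → bnz [J]
  imm@[23:0]=0xfffff0 (s24→-16) ⇒ -16
@+10  big-endian(cd 10 00 00) = 0xcd100000
  top 8b → 0xcd → and [RR]
  rd@[23:21]=0x0 ⇒ $0
  rs@[20:18]=0x4 ⇒ $4

addi $5, 1161285; bnz -16; and $0, $4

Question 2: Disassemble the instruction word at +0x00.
srl $3, $2

off 0x00: read 0d 68 00 00 as big → 0x0d680000
  opcode bits[31:24]=0xd: srl/RR
  rd: (w>>21)&0x7=0x3 → $3
  rs: (w>>18)&0x7=0x2 → $2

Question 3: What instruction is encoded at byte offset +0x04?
off 0x04: read cd ec 00 00 as big → 0xcdec0000
  op=0xcdec0000>>24=0xcd ⇒ and (RR)
  [23:21] rd=7 = $7
  [20:18] rs=3 = $3

and $7, $3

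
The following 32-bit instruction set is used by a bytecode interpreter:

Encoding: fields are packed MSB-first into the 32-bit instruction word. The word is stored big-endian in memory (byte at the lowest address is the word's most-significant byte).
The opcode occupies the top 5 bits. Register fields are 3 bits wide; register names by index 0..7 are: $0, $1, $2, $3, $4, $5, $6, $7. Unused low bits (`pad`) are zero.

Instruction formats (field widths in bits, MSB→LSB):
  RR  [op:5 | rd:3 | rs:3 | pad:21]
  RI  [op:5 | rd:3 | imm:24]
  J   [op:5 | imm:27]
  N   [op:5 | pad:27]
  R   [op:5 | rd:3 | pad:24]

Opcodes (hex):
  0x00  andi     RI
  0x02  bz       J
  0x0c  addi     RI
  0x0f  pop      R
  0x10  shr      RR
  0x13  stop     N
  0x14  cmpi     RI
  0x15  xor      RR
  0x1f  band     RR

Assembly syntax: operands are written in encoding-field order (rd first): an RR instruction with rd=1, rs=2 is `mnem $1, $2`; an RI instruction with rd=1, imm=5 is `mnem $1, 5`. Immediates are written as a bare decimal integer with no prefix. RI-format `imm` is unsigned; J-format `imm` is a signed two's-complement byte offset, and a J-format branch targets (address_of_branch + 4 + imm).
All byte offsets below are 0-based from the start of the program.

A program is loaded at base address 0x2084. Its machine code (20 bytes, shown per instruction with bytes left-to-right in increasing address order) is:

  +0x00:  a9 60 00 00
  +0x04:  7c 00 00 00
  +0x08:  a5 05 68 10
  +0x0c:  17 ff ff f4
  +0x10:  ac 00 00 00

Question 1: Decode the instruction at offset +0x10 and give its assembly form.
xor $4, $0

[10] ac 00 00 00 → 0xac000000
  top 5b → 0x15 → xor [RR]
  rd: (w>>24)&0x7=0x4 → $4
  rs: (w>>21)&0x7=0x0 → $0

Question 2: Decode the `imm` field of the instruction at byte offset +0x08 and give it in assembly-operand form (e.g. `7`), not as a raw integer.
[08] a5 05 68 10 → 0xa5056810
  opcode bits[31:27]=0x14: cmpi/RI
  rd: (w>>24)&0x7=0x5 → $5
  imm: (w>>0)&0xffffff=0x56810 → 354320

354320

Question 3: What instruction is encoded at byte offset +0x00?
xor $1, $3

off 0x00: read a9 60 00 00 as big → 0xa9600000
  opcode bits[31:27]=0x15: xor/RR
  rd: (w>>24)&0x7=0x1 → $1
  rs: (w>>21)&0x7=0x3 → $3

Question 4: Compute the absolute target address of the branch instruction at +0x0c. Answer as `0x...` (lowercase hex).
@+0c  big-endian(17 ff ff f4) = 0x17fffff4
  top 5b → 0x2 → bz [J]
  imm: (w>>0)&0x7ffffff=0x7fffff4 (s27→-12) → -12
  target = base 0x2084 + off 0x0c + 4 + imm -12 = 0x2088

0x2088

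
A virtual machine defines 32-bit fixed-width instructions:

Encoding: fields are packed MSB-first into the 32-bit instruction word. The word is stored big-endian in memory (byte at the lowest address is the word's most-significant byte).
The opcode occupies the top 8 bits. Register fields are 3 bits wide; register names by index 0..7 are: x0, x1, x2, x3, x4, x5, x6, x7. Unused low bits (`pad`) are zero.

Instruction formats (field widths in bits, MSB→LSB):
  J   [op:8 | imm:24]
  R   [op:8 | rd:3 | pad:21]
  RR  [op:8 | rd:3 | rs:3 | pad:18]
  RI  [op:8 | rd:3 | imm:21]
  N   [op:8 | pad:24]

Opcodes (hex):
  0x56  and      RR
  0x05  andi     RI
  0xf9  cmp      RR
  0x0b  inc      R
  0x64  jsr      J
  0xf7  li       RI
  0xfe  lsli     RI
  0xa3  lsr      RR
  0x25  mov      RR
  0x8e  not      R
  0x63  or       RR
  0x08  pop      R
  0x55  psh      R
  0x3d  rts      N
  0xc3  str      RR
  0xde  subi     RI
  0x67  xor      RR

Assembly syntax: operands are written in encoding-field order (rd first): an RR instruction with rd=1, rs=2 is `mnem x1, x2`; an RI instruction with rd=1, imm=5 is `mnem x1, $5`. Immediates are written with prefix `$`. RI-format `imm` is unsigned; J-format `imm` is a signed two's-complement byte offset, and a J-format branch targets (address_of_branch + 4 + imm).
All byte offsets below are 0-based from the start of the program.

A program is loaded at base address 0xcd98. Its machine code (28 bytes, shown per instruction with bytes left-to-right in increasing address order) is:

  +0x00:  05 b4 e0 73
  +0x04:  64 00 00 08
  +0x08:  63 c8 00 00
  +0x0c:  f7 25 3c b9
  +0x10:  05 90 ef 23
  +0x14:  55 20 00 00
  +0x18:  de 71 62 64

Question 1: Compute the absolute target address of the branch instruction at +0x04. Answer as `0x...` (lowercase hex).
+0x04: 64 00 00 08 ⇒ word 0x64000008 (big)
  top 8b → 0x64 → jsr [J]
  [23:0] imm=8 = $8
  target = base 0xcd98 + off 0x04 + 4 + imm 8 = 0xcda8

0xcda8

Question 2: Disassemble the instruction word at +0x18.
@+18  big-endian(de 71 62 64) = 0xde716264
  opcode bits[31:24]=0xde: subi/RI
  rd: (w>>21)&0x7=0x3 → x3
  imm: (w>>0)&0x1fffff=0x116264 → $1139300

subi x3, $1139300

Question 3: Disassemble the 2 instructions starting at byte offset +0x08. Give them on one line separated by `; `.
or x6, x2; li x1, $343225

[08] 63 c8 00 00 → 0x63c80000
  opcode bits[31:24]=0x63: or/RR
  rd@[23:21]=0x6 ⇒ x6
  rs@[20:18]=0x2 ⇒ x2
[0c] f7 25 3c b9 → 0xf7253cb9
  opcode bits[31:24]=0xf7: li/RI
  rd@[23:21]=0x1 ⇒ x1
  imm@[20:0]=0x53cb9 ⇒ $343225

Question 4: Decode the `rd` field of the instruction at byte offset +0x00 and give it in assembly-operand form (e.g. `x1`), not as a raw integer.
x5

[00] 05 b4 e0 73 → 0x05b4e073
  top 8b → 0x5 → andi [RI]
  rd@[23:21]=0x5 ⇒ x5
  imm@[20:0]=0x14e073 ⇒ $1368179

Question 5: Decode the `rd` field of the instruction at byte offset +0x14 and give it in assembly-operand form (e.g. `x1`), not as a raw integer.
x1

@+14  big-endian(55 20 00 00) = 0x55200000
  top 8b → 0x55 → psh [R]
  [23:21] rd=1 = x1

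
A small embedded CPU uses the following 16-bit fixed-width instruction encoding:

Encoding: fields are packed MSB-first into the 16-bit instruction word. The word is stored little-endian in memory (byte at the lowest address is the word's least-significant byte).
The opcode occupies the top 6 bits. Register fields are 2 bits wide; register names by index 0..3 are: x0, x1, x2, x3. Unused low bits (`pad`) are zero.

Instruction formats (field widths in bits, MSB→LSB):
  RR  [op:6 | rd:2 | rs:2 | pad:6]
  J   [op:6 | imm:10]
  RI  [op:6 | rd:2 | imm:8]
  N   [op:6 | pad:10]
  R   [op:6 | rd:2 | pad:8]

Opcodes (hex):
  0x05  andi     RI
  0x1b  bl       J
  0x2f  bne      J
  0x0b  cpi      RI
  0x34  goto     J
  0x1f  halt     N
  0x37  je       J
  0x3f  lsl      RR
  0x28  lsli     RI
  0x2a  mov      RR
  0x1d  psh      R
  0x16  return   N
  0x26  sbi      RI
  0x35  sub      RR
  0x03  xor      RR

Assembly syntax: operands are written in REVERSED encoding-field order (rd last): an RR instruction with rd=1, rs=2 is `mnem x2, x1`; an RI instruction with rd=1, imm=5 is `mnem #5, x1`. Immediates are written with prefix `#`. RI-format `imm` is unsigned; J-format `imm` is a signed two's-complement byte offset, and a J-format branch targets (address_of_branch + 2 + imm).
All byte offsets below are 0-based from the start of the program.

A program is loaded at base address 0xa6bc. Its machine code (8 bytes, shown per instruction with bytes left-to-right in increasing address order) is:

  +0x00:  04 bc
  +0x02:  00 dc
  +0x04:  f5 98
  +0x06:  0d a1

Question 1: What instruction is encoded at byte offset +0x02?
off 0x02: read 00 dc as little → 0xdc00
  top 6b → 0x37 → je [J]
  imm: (w>>0)&0x3ff=0x0 → #0

je #0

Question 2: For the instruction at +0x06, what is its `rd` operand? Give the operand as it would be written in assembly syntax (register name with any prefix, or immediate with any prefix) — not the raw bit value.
[06] 0d a1 → 0xa10d
  op=0xa10d>>10=0x28 ⇒ lsli (RI)
  rd@[9:8]=0x1 ⇒ x1
  imm@[7:0]=0xd ⇒ #13

x1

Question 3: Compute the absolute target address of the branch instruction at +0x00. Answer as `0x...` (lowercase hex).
0xa6c2

[00] 04 bc → 0xbc04
  top 6b → 0x2f → bne [J]
  imm@[9:0]=0x4 ⇒ #4
  target = base 0xa6bc + off 0x00 + 2 + imm 4 = 0xa6c2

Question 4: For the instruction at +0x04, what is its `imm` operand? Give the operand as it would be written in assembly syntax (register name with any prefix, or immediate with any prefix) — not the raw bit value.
#245

@+04  little-endian(f5 98) = 0x98f5
  opcode bits[15:10]=0x26: sbi/RI
  [9:8] rd=0 = x0
  [7:0] imm=245 = #245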